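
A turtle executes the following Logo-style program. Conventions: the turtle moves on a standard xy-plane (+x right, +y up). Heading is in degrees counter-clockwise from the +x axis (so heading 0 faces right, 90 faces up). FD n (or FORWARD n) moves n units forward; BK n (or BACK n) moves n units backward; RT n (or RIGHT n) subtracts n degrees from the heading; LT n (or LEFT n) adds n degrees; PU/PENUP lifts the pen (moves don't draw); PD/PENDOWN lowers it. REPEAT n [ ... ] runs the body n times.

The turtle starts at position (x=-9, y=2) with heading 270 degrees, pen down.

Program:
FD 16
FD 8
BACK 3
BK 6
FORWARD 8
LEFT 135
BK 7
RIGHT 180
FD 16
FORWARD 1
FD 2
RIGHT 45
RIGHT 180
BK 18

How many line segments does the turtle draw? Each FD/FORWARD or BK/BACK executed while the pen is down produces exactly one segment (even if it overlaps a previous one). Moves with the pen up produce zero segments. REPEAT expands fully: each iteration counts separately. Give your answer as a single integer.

Executing turtle program step by step:
Start: pos=(-9,2), heading=270, pen down
FD 16: (-9,2) -> (-9,-14) [heading=270, draw]
FD 8: (-9,-14) -> (-9,-22) [heading=270, draw]
BK 3: (-9,-22) -> (-9,-19) [heading=270, draw]
BK 6: (-9,-19) -> (-9,-13) [heading=270, draw]
FD 8: (-9,-13) -> (-9,-21) [heading=270, draw]
LT 135: heading 270 -> 45
BK 7: (-9,-21) -> (-13.95,-25.95) [heading=45, draw]
RT 180: heading 45 -> 225
FD 16: (-13.95,-25.95) -> (-25.263,-37.263) [heading=225, draw]
FD 1: (-25.263,-37.263) -> (-25.971,-37.971) [heading=225, draw]
FD 2: (-25.971,-37.971) -> (-27.385,-39.385) [heading=225, draw]
RT 45: heading 225 -> 180
RT 180: heading 180 -> 0
BK 18: (-27.385,-39.385) -> (-45.385,-39.385) [heading=0, draw]
Final: pos=(-45.385,-39.385), heading=0, 10 segment(s) drawn
Segments drawn: 10

Answer: 10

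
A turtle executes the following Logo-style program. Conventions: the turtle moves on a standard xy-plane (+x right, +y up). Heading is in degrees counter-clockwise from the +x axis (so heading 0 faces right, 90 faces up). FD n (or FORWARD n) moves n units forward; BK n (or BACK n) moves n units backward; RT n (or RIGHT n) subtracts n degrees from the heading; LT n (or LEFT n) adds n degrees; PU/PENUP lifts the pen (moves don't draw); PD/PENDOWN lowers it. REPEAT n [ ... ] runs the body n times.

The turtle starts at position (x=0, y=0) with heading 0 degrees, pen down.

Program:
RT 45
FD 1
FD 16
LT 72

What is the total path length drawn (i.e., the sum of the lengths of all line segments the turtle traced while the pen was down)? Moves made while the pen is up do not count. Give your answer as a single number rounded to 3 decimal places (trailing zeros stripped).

Executing turtle program step by step:
Start: pos=(0,0), heading=0, pen down
RT 45: heading 0 -> 315
FD 1: (0,0) -> (0.707,-0.707) [heading=315, draw]
FD 16: (0.707,-0.707) -> (12.021,-12.021) [heading=315, draw]
LT 72: heading 315 -> 27
Final: pos=(12.021,-12.021), heading=27, 2 segment(s) drawn

Segment lengths:
  seg 1: (0,0) -> (0.707,-0.707), length = 1
  seg 2: (0.707,-0.707) -> (12.021,-12.021), length = 16
Total = 17

Answer: 17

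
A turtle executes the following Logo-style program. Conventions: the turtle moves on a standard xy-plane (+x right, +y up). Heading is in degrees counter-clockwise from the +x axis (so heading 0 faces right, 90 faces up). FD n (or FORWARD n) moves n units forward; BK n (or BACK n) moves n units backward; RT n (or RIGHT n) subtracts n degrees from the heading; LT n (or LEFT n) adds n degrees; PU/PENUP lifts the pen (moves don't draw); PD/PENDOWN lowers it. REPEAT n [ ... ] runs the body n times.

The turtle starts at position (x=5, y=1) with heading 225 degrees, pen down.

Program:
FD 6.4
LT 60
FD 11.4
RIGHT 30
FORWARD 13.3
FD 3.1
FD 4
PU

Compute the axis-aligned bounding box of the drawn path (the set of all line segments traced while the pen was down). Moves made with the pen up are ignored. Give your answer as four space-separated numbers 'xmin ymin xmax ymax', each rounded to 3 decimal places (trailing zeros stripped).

Answer: -1.855 -34.242 5 1

Derivation:
Executing turtle program step by step:
Start: pos=(5,1), heading=225, pen down
FD 6.4: (5,1) -> (0.475,-3.525) [heading=225, draw]
LT 60: heading 225 -> 285
FD 11.4: (0.475,-3.525) -> (3.425,-14.537) [heading=285, draw]
RT 30: heading 285 -> 255
FD 13.3: (3.425,-14.537) -> (-0.017,-27.384) [heading=255, draw]
FD 3.1: (-0.017,-27.384) -> (-0.82,-30.378) [heading=255, draw]
FD 4: (-0.82,-30.378) -> (-1.855,-34.242) [heading=255, draw]
PU: pen up
Final: pos=(-1.855,-34.242), heading=255, 5 segment(s) drawn

Segment endpoints: x in {-1.855, -0.82, -0.017, 0.475, 3.425, 5}, y in {-34.242, -30.378, -27.384, -14.537, -3.525, 1}
xmin=-1.855, ymin=-34.242, xmax=5, ymax=1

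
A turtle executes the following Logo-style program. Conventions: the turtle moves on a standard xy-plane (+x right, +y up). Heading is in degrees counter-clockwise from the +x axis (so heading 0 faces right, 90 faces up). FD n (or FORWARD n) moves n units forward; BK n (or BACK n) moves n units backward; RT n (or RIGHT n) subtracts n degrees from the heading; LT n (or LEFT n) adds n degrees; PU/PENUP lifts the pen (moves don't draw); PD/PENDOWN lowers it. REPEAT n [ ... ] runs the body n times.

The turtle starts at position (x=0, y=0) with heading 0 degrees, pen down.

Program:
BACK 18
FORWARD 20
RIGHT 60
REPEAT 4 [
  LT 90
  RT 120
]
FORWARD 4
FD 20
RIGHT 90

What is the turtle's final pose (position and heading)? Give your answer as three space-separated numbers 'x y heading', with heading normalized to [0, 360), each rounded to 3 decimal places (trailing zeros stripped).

Executing turtle program step by step:
Start: pos=(0,0), heading=0, pen down
BK 18: (0,0) -> (-18,0) [heading=0, draw]
FD 20: (-18,0) -> (2,0) [heading=0, draw]
RT 60: heading 0 -> 300
REPEAT 4 [
  -- iteration 1/4 --
  LT 90: heading 300 -> 30
  RT 120: heading 30 -> 270
  -- iteration 2/4 --
  LT 90: heading 270 -> 0
  RT 120: heading 0 -> 240
  -- iteration 3/4 --
  LT 90: heading 240 -> 330
  RT 120: heading 330 -> 210
  -- iteration 4/4 --
  LT 90: heading 210 -> 300
  RT 120: heading 300 -> 180
]
FD 4: (2,0) -> (-2,0) [heading=180, draw]
FD 20: (-2,0) -> (-22,0) [heading=180, draw]
RT 90: heading 180 -> 90
Final: pos=(-22,0), heading=90, 4 segment(s) drawn

Answer: -22 0 90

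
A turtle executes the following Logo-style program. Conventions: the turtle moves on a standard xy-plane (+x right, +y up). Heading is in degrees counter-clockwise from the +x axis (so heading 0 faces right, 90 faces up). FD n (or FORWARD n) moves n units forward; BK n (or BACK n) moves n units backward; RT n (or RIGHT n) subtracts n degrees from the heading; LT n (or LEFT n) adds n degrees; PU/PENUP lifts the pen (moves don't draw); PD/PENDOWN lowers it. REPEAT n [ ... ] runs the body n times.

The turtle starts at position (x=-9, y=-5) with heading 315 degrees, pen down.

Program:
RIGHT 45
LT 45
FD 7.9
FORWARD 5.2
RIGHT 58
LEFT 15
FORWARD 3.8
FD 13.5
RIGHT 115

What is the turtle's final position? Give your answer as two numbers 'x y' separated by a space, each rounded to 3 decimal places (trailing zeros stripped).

Executing turtle program step by step:
Start: pos=(-9,-5), heading=315, pen down
RT 45: heading 315 -> 270
LT 45: heading 270 -> 315
FD 7.9: (-9,-5) -> (-3.414,-10.586) [heading=315, draw]
FD 5.2: (-3.414,-10.586) -> (0.263,-14.263) [heading=315, draw]
RT 58: heading 315 -> 257
LT 15: heading 257 -> 272
FD 3.8: (0.263,-14.263) -> (0.396,-18.061) [heading=272, draw]
FD 13.5: (0.396,-18.061) -> (0.867,-31.553) [heading=272, draw]
RT 115: heading 272 -> 157
Final: pos=(0.867,-31.553), heading=157, 4 segment(s) drawn

Answer: 0.867 -31.553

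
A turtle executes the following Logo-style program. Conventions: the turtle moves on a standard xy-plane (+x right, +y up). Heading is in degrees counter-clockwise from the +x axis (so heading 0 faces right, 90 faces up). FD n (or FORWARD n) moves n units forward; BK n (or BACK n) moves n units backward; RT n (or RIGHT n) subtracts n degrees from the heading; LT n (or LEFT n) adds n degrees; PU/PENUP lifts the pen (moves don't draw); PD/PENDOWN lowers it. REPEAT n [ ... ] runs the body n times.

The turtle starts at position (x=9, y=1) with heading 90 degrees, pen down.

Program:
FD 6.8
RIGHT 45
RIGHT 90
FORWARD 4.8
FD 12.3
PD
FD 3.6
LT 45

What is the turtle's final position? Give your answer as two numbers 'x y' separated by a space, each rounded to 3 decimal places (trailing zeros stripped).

Executing turtle program step by step:
Start: pos=(9,1), heading=90, pen down
FD 6.8: (9,1) -> (9,7.8) [heading=90, draw]
RT 45: heading 90 -> 45
RT 90: heading 45 -> 315
FD 4.8: (9,7.8) -> (12.394,4.406) [heading=315, draw]
FD 12.3: (12.394,4.406) -> (21.092,-4.292) [heading=315, draw]
PD: pen down
FD 3.6: (21.092,-4.292) -> (23.637,-6.837) [heading=315, draw]
LT 45: heading 315 -> 0
Final: pos=(23.637,-6.837), heading=0, 4 segment(s) drawn

Answer: 23.637 -6.837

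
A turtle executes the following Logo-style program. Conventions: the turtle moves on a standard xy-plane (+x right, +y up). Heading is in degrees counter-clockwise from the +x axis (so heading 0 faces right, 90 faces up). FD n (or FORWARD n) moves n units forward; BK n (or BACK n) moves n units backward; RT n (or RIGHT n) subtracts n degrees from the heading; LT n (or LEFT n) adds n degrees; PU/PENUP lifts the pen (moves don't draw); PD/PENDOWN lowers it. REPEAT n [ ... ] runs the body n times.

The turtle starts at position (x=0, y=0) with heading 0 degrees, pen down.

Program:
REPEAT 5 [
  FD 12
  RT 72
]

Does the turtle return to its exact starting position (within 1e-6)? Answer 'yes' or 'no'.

Executing turtle program step by step:
Start: pos=(0,0), heading=0, pen down
REPEAT 5 [
  -- iteration 1/5 --
  FD 12: (0,0) -> (12,0) [heading=0, draw]
  RT 72: heading 0 -> 288
  -- iteration 2/5 --
  FD 12: (12,0) -> (15.708,-11.413) [heading=288, draw]
  RT 72: heading 288 -> 216
  -- iteration 3/5 --
  FD 12: (15.708,-11.413) -> (6,-18.466) [heading=216, draw]
  RT 72: heading 216 -> 144
  -- iteration 4/5 --
  FD 12: (6,-18.466) -> (-3.708,-11.413) [heading=144, draw]
  RT 72: heading 144 -> 72
  -- iteration 5/5 --
  FD 12: (-3.708,-11.413) -> (0,0) [heading=72, draw]
  RT 72: heading 72 -> 0
]
Final: pos=(0,0), heading=0, 5 segment(s) drawn

Start position: (0, 0)
Final position: (0, 0)
Distance = 0; < 1e-6 -> CLOSED

Answer: yes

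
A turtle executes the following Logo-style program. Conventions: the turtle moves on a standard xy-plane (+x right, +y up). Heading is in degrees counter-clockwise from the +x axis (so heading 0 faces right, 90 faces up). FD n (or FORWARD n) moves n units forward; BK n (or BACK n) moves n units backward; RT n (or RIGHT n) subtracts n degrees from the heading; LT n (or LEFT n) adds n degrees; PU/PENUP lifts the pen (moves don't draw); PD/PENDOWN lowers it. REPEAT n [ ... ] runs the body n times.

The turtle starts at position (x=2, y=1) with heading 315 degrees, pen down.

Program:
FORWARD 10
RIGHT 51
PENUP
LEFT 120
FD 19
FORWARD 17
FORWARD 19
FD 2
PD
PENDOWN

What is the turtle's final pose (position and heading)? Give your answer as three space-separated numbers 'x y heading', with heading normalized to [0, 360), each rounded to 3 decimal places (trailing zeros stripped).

Answer: 61.143 17.113 24

Derivation:
Executing turtle program step by step:
Start: pos=(2,1), heading=315, pen down
FD 10: (2,1) -> (9.071,-6.071) [heading=315, draw]
RT 51: heading 315 -> 264
PU: pen up
LT 120: heading 264 -> 24
FD 19: (9.071,-6.071) -> (26.428,1.657) [heading=24, move]
FD 17: (26.428,1.657) -> (41.959,8.571) [heading=24, move]
FD 19: (41.959,8.571) -> (59.316,16.299) [heading=24, move]
FD 2: (59.316,16.299) -> (61.143,17.113) [heading=24, move]
PD: pen down
PD: pen down
Final: pos=(61.143,17.113), heading=24, 1 segment(s) drawn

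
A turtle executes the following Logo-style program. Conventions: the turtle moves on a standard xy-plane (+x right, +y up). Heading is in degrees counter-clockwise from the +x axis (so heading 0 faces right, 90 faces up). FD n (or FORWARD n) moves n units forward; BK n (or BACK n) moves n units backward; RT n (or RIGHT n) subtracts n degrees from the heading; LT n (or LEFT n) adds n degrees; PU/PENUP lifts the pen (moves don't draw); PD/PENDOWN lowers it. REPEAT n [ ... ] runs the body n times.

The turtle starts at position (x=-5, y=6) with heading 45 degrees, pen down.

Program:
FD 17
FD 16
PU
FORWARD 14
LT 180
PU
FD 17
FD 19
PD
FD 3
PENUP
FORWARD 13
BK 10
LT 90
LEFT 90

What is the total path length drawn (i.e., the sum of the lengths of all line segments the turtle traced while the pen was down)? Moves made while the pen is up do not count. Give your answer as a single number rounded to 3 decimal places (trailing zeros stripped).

Executing turtle program step by step:
Start: pos=(-5,6), heading=45, pen down
FD 17: (-5,6) -> (7.021,18.021) [heading=45, draw]
FD 16: (7.021,18.021) -> (18.335,29.335) [heading=45, draw]
PU: pen up
FD 14: (18.335,29.335) -> (28.234,39.234) [heading=45, move]
LT 180: heading 45 -> 225
PU: pen up
FD 17: (28.234,39.234) -> (16.213,27.213) [heading=225, move]
FD 19: (16.213,27.213) -> (2.778,13.778) [heading=225, move]
PD: pen down
FD 3: (2.778,13.778) -> (0.657,11.657) [heading=225, draw]
PU: pen up
FD 13: (0.657,11.657) -> (-8.536,2.464) [heading=225, move]
BK 10: (-8.536,2.464) -> (-1.464,9.536) [heading=225, move]
LT 90: heading 225 -> 315
LT 90: heading 315 -> 45
Final: pos=(-1.464,9.536), heading=45, 3 segment(s) drawn

Segment lengths:
  seg 1: (-5,6) -> (7.021,18.021), length = 17
  seg 2: (7.021,18.021) -> (18.335,29.335), length = 16
  seg 3: (2.778,13.778) -> (0.657,11.657), length = 3
Total = 36

Answer: 36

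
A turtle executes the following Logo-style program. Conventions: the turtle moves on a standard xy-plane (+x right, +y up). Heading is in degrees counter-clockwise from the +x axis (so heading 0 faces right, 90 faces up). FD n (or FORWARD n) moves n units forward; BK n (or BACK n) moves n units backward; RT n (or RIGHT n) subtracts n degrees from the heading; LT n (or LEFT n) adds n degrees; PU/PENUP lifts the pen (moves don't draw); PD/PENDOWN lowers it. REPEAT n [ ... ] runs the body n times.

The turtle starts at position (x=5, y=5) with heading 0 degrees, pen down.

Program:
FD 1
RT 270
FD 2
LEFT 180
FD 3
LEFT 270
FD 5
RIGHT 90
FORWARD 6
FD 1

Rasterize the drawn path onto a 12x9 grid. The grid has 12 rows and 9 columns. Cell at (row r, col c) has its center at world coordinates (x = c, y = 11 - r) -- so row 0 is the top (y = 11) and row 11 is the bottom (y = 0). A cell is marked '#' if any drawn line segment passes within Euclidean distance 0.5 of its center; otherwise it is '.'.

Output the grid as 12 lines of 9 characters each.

Segment 0: (5,5) -> (6,5)
Segment 1: (6,5) -> (6,7)
Segment 2: (6,7) -> (6,4)
Segment 3: (6,4) -> (1,4)
Segment 4: (1,4) -> (1,10)
Segment 5: (1,10) -> (1,11)

Answer: .#.......
.#.......
.#.......
.#.......
.#....#..
.#....#..
.#...##..
.######..
.........
.........
.........
.........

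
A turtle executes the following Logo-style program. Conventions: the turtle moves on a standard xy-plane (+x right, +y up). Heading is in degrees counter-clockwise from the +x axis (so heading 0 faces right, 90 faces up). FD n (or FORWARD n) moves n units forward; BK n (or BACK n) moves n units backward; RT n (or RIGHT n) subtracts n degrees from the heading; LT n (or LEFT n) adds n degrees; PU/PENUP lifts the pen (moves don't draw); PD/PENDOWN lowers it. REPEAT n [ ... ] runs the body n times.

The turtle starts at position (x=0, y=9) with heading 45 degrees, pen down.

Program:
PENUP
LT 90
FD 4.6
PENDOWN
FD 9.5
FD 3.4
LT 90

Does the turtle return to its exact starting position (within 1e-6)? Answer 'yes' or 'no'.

Answer: no

Derivation:
Executing turtle program step by step:
Start: pos=(0,9), heading=45, pen down
PU: pen up
LT 90: heading 45 -> 135
FD 4.6: (0,9) -> (-3.253,12.253) [heading=135, move]
PD: pen down
FD 9.5: (-3.253,12.253) -> (-9.97,18.97) [heading=135, draw]
FD 3.4: (-9.97,18.97) -> (-12.374,21.374) [heading=135, draw]
LT 90: heading 135 -> 225
Final: pos=(-12.374,21.374), heading=225, 2 segment(s) drawn

Start position: (0, 9)
Final position: (-12.374, 21.374)
Distance = 17.5; >= 1e-6 -> NOT closed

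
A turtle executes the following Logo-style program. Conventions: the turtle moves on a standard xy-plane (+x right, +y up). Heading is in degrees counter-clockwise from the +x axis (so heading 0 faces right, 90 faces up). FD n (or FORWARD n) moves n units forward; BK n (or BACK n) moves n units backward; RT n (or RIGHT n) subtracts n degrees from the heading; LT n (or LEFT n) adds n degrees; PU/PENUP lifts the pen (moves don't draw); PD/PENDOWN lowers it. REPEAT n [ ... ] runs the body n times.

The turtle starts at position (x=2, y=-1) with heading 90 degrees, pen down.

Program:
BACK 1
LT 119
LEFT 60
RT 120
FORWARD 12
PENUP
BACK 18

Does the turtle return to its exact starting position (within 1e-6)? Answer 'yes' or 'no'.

Executing turtle program step by step:
Start: pos=(2,-1), heading=90, pen down
BK 1: (2,-1) -> (2,-2) [heading=90, draw]
LT 119: heading 90 -> 209
LT 60: heading 209 -> 269
RT 120: heading 269 -> 149
FD 12: (2,-2) -> (-8.286,4.18) [heading=149, draw]
PU: pen up
BK 18: (-8.286,4.18) -> (7.143,-5.09) [heading=149, move]
Final: pos=(7.143,-5.09), heading=149, 2 segment(s) drawn

Start position: (2, -1)
Final position: (7.143, -5.09)
Distance = 6.571; >= 1e-6 -> NOT closed

Answer: no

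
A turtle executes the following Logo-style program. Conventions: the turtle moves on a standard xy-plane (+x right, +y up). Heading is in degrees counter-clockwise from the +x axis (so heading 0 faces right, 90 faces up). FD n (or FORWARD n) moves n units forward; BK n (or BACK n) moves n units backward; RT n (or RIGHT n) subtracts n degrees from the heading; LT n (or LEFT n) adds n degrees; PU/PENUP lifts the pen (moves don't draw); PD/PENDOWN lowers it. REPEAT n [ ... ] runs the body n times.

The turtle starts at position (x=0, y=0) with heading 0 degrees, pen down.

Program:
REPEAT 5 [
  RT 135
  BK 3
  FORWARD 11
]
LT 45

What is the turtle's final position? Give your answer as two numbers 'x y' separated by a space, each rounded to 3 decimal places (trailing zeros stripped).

Answer: -2.343 2.343

Derivation:
Executing turtle program step by step:
Start: pos=(0,0), heading=0, pen down
REPEAT 5 [
  -- iteration 1/5 --
  RT 135: heading 0 -> 225
  BK 3: (0,0) -> (2.121,2.121) [heading=225, draw]
  FD 11: (2.121,2.121) -> (-5.657,-5.657) [heading=225, draw]
  -- iteration 2/5 --
  RT 135: heading 225 -> 90
  BK 3: (-5.657,-5.657) -> (-5.657,-8.657) [heading=90, draw]
  FD 11: (-5.657,-8.657) -> (-5.657,2.343) [heading=90, draw]
  -- iteration 3/5 --
  RT 135: heading 90 -> 315
  BK 3: (-5.657,2.343) -> (-7.778,4.464) [heading=315, draw]
  FD 11: (-7.778,4.464) -> (0,-3.314) [heading=315, draw]
  -- iteration 4/5 --
  RT 135: heading 315 -> 180
  BK 3: (0,-3.314) -> (3,-3.314) [heading=180, draw]
  FD 11: (3,-3.314) -> (-8,-3.314) [heading=180, draw]
  -- iteration 5/5 --
  RT 135: heading 180 -> 45
  BK 3: (-8,-3.314) -> (-10.121,-5.435) [heading=45, draw]
  FD 11: (-10.121,-5.435) -> (-2.343,2.343) [heading=45, draw]
]
LT 45: heading 45 -> 90
Final: pos=(-2.343,2.343), heading=90, 10 segment(s) drawn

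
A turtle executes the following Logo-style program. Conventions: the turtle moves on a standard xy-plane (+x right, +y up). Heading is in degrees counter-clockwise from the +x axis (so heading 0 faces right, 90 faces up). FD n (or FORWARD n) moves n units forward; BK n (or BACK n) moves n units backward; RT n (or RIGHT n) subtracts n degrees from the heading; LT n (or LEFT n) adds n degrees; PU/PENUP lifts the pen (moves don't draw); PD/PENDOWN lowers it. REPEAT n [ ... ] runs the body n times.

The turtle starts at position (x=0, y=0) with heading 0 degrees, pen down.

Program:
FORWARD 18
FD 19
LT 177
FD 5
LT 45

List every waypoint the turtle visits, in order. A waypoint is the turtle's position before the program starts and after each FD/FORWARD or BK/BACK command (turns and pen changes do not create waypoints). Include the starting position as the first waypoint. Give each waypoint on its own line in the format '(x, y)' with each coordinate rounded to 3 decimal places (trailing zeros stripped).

Answer: (0, 0)
(18, 0)
(37, 0)
(32.007, 0.262)

Derivation:
Executing turtle program step by step:
Start: pos=(0,0), heading=0, pen down
FD 18: (0,0) -> (18,0) [heading=0, draw]
FD 19: (18,0) -> (37,0) [heading=0, draw]
LT 177: heading 0 -> 177
FD 5: (37,0) -> (32.007,0.262) [heading=177, draw]
LT 45: heading 177 -> 222
Final: pos=(32.007,0.262), heading=222, 3 segment(s) drawn
Waypoints (4 total):
(0, 0)
(18, 0)
(37, 0)
(32.007, 0.262)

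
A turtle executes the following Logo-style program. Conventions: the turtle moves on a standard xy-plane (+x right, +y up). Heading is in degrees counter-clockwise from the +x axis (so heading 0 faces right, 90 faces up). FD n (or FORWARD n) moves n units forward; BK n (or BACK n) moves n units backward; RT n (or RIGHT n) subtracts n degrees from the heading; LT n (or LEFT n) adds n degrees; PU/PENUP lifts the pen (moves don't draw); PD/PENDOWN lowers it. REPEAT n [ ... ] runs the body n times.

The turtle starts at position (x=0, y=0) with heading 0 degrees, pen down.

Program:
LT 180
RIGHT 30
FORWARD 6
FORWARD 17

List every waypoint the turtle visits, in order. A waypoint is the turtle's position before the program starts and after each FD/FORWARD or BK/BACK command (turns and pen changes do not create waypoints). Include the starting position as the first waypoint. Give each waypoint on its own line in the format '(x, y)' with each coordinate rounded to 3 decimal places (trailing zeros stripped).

Executing turtle program step by step:
Start: pos=(0,0), heading=0, pen down
LT 180: heading 0 -> 180
RT 30: heading 180 -> 150
FD 6: (0,0) -> (-5.196,3) [heading=150, draw]
FD 17: (-5.196,3) -> (-19.919,11.5) [heading=150, draw]
Final: pos=(-19.919,11.5), heading=150, 2 segment(s) drawn
Waypoints (3 total):
(0, 0)
(-5.196, 3)
(-19.919, 11.5)

Answer: (0, 0)
(-5.196, 3)
(-19.919, 11.5)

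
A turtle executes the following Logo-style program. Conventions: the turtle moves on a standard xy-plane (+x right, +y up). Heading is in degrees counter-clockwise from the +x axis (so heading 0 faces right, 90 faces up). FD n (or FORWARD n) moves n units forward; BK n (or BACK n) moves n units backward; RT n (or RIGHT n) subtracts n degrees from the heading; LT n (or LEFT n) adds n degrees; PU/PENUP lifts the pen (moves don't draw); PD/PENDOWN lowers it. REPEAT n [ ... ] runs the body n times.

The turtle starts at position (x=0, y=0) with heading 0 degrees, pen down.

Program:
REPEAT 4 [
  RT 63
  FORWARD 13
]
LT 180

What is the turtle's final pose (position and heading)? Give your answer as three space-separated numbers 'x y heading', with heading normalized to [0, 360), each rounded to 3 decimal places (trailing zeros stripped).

Executing turtle program step by step:
Start: pos=(0,0), heading=0, pen down
REPEAT 4 [
  -- iteration 1/4 --
  RT 63: heading 0 -> 297
  FD 13: (0,0) -> (5.902,-11.583) [heading=297, draw]
  -- iteration 2/4 --
  RT 63: heading 297 -> 234
  FD 13: (5.902,-11.583) -> (-1.739,-22.1) [heading=234, draw]
  -- iteration 3/4 --
  RT 63: heading 234 -> 171
  FD 13: (-1.739,-22.1) -> (-14.579,-20.067) [heading=171, draw]
  -- iteration 4/4 --
  RT 63: heading 171 -> 108
  FD 13: (-14.579,-20.067) -> (-18.597,-7.703) [heading=108, draw]
]
LT 180: heading 108 -> 288
Final: pos=(-18.597,-7.703), heading=288, 4 segment(s) drawn

Answer: -18.597 -7.703 288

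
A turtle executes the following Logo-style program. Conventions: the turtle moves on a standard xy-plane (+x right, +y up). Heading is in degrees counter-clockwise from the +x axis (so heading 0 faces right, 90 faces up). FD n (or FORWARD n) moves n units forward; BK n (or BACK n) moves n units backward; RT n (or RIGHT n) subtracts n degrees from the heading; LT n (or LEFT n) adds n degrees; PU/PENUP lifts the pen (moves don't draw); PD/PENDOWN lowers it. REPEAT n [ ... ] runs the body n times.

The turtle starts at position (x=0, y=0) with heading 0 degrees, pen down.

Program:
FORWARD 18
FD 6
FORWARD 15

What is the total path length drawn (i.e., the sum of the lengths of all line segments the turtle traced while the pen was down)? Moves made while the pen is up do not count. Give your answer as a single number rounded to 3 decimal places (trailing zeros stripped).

Answer: 39

Derivation:
Executing turtle program step by step:
Start: pos=(0,0), heading=0, pen down
FD 18: (0,0) -> (18,0) [heading=0, draw]
FD 6: (18,0) -> (24,0) [heading=0, draw]
FD 15: (24,0) -> (39,0) [heading=0, draw]
Final: pos=(39,0), heading=0, 3 segment(s) drawn

Segment lengths:
  seg 1: (0,0) -> (18,0), length = 18
  seg 2: (18,0) -> (24,0), length = 6
  seg 3: (24,0) -> (39,0), length = 15
Total = 39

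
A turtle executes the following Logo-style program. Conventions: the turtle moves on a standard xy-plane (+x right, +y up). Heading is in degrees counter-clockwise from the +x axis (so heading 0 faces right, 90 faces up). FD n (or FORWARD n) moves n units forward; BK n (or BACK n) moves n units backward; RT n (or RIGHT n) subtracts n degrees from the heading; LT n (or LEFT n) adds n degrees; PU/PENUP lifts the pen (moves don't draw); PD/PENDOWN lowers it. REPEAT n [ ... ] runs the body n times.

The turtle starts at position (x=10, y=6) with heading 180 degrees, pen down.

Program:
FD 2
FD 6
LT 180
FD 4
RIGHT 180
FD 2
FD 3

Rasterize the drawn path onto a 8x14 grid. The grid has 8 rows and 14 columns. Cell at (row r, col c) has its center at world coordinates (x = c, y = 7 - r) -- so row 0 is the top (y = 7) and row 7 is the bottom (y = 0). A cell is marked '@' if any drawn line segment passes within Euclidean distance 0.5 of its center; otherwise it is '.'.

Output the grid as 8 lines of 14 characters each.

Answer: ..............
.@@@@@@@@@@...
..............
..............
..............
..............
..............
..............

Derivation:
Segment 0: (10,6) -> (8,6)
Segment 1: (8,6) -> (2,6)
Segment 2: (2,6) -> (6,6)
Segment 3: (6,6) -> (4,6)
Segment 4: (4,6) -> (1,6)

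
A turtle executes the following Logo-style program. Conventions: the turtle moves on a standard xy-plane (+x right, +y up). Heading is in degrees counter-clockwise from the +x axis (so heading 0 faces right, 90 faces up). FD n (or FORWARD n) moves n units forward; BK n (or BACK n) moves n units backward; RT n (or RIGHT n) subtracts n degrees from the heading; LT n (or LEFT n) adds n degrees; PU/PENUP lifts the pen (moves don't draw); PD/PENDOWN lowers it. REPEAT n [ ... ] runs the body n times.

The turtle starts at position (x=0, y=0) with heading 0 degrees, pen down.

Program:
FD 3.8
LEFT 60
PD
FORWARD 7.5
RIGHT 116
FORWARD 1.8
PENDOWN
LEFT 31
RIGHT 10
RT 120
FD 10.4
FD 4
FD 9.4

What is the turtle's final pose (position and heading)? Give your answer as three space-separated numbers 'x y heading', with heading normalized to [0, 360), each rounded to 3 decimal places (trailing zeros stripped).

Answer: -13.014 -5.055 205

Derivation:
Executing turtle program step by step:
Start: pos=(0,0), heading=0, pen down
FD 3.8: (0,0) -> (3.8,0) [heading=0, draw]
LT 60: heading 0 -> 60
PD: pen down
FD 7.5: (3.8,0) -> (7.55,6.495) [heading=60, draw]
RT 116: heading 60 -> 304
FD 1.8: (7.55,6.495) -> (8.557,5.003) [heading=304, draw]
PD: pen down
LT 31: heading 304 -> 335
RT 10: heading 335 -> 325
RT 120: heading 325 -> 205
FD 10.4: (8.557,5.003) -> (-0.869,0.608) [heading=205, draw]
FD 4: (-0.869,0.608) -> (-4.494,-1.083) [heading=205, draw]
FD 9.4: (-4.494,-1.083) -> (-13.014,-5.055) [heading=205, draw]
Final: pos=(-13.014,-5.055), heading=205, 6 segment(s) drawn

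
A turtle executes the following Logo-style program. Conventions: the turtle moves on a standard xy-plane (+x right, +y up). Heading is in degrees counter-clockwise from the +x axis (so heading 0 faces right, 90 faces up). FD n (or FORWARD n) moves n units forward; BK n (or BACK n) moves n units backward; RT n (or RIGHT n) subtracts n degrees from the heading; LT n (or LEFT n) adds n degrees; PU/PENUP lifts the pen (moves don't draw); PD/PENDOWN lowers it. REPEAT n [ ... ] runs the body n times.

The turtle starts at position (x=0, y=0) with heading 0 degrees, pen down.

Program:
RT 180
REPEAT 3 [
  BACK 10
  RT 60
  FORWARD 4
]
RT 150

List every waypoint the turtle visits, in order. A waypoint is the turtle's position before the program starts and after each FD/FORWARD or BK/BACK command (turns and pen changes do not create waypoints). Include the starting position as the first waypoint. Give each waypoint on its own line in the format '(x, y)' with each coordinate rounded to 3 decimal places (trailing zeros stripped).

Answer: (0, 0)
(10, 0)
(8, 3.464)
(13, -5.196)
(15, -1.732)
(10, -10.392)
(14, -10.392)

Derivation:
Executing turtle program step by step:
Start: pos=(0,0), heading=0, pen down
RT 180: heading 0 -> 180
REPEAT 3 [
  -- iteration 1/3 --
  BK 10: (0,0) -> (10,0) [heading=180, draw]
  RT 60: heading 180 -> 120
  FD 4: (10,0) -> (8,3.464) [heading=120, draw]
  -- iteration 2/3 --
  BK 10: (8,3.464) -> (13,-5.196) [heading=120, draw]
  RT 60: heading 120 -> 60
  FD 4: (13,-5.196) -> (15,-1.732) [heading=60, draw]
  -- iteration 3/3 --
  BK 10: (15,-1.732) -> (10,-10.392) [heading=60, draw]
  RT 60: heading 60 -> 0
  FD 4: (10,-10.392) -> (14,-10.392) [heading=0, draw]
]
RT 150: heading 0 -> 210
Final: pos=(14,-10.392), heading=210, 6 segment(s) drawn
Waypoints (7 total):
(0, 0)
(10, 0)
(8, 3.464)
(13, -5.196)
(15, -1.732)
(10, -10.392)
(14, -10.392)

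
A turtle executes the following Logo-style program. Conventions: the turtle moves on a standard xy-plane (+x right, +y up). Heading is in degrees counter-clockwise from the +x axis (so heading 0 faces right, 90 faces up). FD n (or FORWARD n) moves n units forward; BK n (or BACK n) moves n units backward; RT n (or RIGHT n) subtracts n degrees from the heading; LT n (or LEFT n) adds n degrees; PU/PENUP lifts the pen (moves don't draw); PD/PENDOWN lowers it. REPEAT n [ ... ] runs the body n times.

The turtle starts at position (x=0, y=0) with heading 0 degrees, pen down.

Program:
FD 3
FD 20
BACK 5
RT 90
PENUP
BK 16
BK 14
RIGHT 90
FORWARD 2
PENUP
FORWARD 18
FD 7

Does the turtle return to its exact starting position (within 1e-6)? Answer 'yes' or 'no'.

Answer: no

Derivation:
Executing turtle program step by step:
Start: pos=(0,0), heading=0, pen down
FD 3: (0,0) -> (3,0) [heading=0, draw]
FD 20: (3,0) -> (23,0) [heading=0, draw]
BK 5: (23,0) -> (18,0) [heading=0, draw]
RT 90: heading 0 -> 270
PU: pen up
BK 16: (18,0) -> (18,16) [heading=270, move]
BK 14: (18,16) -> (18,30) [heading=270, move]
RT 90: heading 270 -> 180
FD 2: (18,30) -> (16,30) [heading=180, move]
PU: pen up
FD 18: (16,30) -> (-2,30) [heading=180, move]
FD 7: (-2,30) -> (-9,30) [heading=180, move]
Final: pos=(-9,30), heading=180, 3 segment(s) drawn

Start position: (0, 0)
Final position: (-9, 30)
Distance = 31.321; >= 1e-6 -> NOT closed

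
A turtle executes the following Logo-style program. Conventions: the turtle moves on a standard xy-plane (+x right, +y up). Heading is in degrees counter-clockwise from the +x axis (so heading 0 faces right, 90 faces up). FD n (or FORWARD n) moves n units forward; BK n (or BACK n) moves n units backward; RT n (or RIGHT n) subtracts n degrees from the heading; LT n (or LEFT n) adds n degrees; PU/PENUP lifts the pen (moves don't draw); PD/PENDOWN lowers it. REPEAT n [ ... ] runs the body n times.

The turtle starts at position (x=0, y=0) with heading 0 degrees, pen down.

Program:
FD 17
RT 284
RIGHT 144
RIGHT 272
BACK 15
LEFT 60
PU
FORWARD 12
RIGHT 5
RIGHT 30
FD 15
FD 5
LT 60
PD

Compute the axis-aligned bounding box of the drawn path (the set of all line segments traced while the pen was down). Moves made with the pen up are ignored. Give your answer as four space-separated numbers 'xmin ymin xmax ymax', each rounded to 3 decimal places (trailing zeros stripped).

Executing turtle program step by step:
Start: pos=(0,0), heading=0, pen down
FD 17: (0,0) -> (17,0) [heading=0, draw]
RT 284: heading 0 -> 76
RT 144: heading 76 -> 292
RT 272: heading 292 -> 20
BK 15: (17,0) -> (2.905,-5.13) [heading=20, draw]
LT 60: heading 20 -> 80
PU: pen up
FD 12: (2.905,-5.13) -> (4.988,6.687) [heading=80, move]
RT 5: heading 80 -> 75
RT 30: heading 75 -> 45
FD 15: (4.988,6.687) -> (15.595,17.294) [heading=45, move]
FD 5: (15.595,17.294) -> (19.131,20.83) [heading=45, move]
LT 60: heading 45 -> 105
PD: pen down
Final: pos=(19.131,20.83), heading=105, 2 segment(s) drawn

Segment endpoints: x in {0, 2.905, 17}, y in {-5.13, 0}
xmin=0, ymin=-5.13, xmax=17, ymax=0

Answer: 0 -5.13 17 0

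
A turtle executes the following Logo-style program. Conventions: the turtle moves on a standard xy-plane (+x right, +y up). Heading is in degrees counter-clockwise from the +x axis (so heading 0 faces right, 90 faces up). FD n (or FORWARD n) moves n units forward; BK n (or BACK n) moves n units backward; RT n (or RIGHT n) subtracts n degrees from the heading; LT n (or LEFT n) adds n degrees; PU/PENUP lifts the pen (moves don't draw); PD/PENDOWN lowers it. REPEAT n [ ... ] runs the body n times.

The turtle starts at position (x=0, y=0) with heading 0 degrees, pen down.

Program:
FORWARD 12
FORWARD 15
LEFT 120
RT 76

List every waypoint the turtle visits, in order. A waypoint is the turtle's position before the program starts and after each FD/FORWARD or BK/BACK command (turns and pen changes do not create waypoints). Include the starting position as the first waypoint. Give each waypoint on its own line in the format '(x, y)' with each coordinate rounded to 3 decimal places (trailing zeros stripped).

Executing turtle program step by step:
Start: pos=(0,0), heading=0, pen down
FD 12: (0,0) -> (12,0) [heading=0, draw]
FD 15: (12,0) -> (27,0) [heading=0, draw]
LT 120: heading 0 -> 120
RT 76: heading 120 -> 44
Final: pos=(27,0), heading=44, 2 segment(s) drawn
Waypoints (3 total):
(0, 0)
(12, 0)
(27, 0)

Answer: (0, 0)
(12, 0)
(27, 0)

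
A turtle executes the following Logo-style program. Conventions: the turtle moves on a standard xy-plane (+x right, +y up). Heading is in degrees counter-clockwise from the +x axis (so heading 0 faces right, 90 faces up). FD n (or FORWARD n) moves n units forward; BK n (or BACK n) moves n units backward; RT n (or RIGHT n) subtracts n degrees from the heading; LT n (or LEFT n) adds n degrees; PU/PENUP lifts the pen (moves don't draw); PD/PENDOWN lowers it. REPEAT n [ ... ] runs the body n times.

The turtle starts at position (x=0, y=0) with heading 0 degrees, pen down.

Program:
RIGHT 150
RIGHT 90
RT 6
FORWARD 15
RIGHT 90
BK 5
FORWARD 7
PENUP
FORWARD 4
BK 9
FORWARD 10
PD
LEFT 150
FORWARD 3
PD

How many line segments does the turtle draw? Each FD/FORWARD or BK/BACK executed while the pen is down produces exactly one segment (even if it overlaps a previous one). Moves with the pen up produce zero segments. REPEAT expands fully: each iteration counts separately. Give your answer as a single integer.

Answer: 4

Derivation:
Executing turtle program step by step:
Start: pos=(0,0), heading=0, pen down
RT 150: heading 0 -> 210
RT 90: heading 210 -> 120
RT 6: heading 120 -> 114
FD 15: (0,0) -> (-6.101,13.703) [heading=114, draw]
RT 90: heading 114 -> 24
BK 5: (-6.101,13.703) -> (-10.669,11.669) [heading=24, draw]
FD 7: (-10.669,11.669) -> (-4.274,14.517) [heading=24, draw]
PU: pen up
FD 4: (-4.274,14.517) -> (-0.62,16.144) [heading=24, move]
BK 9: (-0.62,16.144) -> (-8.842,12.483) [heading=24, move]
FD 10: (-8.842,12.483) -> (0.294,16.55) [heading=24, move]
PD: pen down
LT 150: heading 24 -> 174
FD 3: (0.294,16.55) -> (-2.69,16.864) [heading=174, draw]
PD: pen down
Final: pos=(-2.69,16.864), heading=174, 4 segment(s) drawn
Segments drawn: 4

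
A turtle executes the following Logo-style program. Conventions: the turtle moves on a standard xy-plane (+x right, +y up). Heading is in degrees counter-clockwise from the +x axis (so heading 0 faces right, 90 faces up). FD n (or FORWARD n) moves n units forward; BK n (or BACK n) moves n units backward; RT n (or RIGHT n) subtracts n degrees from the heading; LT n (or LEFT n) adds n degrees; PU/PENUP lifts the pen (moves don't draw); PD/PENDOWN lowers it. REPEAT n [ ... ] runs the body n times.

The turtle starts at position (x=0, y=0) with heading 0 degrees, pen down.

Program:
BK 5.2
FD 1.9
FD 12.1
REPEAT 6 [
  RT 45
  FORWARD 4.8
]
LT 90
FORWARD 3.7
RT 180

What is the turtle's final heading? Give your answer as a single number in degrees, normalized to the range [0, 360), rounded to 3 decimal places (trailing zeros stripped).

Executing turtle program step by step:
Start: pos=(0,0), heading=0, pen down
BK 5.2: (0,0) -> (-5.2,0) [heading=0, draw]
FD 1.9: (-5.2,0) -> (-3.3,0) [heading=0, draw]
FD 12.1: (-3.3,0) -> (8.8,0) [heading=0, draw]
REPEAT 6 [
  -- iteration 1/6 --
  RT 45: heading 0 -> 315
  FD 4.8: (8.8,0) -> (12.194,-3.394) [heading=315, draw]
  -- iteration 2/6 --
  RT 45: heading 315 -> 270
  FD 4.8: (12.194,-3.394) -> (12.194,-8.194) [heading=270, draw]
  -- iteration 3/6 --
  RT 45: heading 270 -> 225
  FD 4.8: (12.194,-8.194) -> (8.8,-11.588) [heading=225, draw]
  -- iteration 4/6 --
  RT 45: heading 225 -> 180
  FD 4.8: (8.8,-11.588) -> (4,-11.588) [heading=180, draw]
  -- iteration 5/6 --
  RT 45: heading 180 -> 135
  FD 4.8: (4,-11.588) -> (0.606,-8.194) [heading=135, draw]
  -- iteration 6/6 --
  RT 45: heading 135 -> 90
  FD 4.8: (0.606,-8.194) -> (0.606,-3.394) [heading=90, draw]
]
LT 90: heading 90 -> 180
FD 3.7: (0.606,-3.394) -> (-3.094,-3.394) [heading=180, draw]
RT 180: heading 180 -> 0
Final: pos=(-3.094,-3.394), heading=0, 10 segment(s) drawn

Answer: 0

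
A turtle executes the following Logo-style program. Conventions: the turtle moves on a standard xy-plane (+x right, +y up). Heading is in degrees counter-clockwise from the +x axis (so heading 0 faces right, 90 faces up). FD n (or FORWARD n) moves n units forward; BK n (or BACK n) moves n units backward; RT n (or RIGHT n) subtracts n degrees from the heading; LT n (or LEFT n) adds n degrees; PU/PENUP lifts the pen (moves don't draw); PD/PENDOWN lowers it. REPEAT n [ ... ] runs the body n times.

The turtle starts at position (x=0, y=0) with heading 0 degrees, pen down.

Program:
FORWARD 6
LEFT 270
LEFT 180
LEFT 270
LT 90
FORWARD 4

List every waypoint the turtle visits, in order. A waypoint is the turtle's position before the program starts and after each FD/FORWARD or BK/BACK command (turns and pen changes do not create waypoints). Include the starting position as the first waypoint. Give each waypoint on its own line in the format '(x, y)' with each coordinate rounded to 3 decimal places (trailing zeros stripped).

Answer: (0, 0)
(6, 0)
(6, 4)

Derivation:
Executing turtle program step by step:
Start: pos=(0,0), heading=0, pen down
FD 6: (0,0) -> (6,0) [heading=0, draw]
LT 270: heading 0 -> 270
LT 180: heading 270 -> 90
LT 270: heading 90 -> 0
LT 90: heading 0 -> 90
FD 4: (6,0) -> (6,4) [heading=90, draw]
Final: pos=(6,4), heading=90, 2 segment(s) drawn
Waypoints (3 total):
(0, 0)
(6, 0)
(6, 4)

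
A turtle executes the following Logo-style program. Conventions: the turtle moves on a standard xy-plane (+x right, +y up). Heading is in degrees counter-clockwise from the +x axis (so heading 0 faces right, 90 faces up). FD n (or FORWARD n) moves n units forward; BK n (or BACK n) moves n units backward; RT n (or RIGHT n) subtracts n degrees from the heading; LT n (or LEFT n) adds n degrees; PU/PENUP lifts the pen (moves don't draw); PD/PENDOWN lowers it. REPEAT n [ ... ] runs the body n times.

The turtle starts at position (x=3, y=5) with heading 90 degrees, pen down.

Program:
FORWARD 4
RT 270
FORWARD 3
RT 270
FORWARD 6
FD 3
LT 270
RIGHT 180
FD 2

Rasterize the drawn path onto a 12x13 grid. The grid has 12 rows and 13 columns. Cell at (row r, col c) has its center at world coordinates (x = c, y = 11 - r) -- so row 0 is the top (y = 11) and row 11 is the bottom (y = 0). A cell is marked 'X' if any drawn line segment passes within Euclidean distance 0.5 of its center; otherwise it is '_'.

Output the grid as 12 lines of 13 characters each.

Answer: _____________
_____________
XXXX_________
X__X_________
X__X_________
X__X_________
X__X_________
X____________
X____________
X____________
X____________
XXX__________

Derivation:
Segment 0: (3,5) -> (3,9)
Segment 1: (3,9) -> (0,9)
Segment 2: (0,9) -> (0,3)
Segment 3: (0,3) -> (0,0)
Segment 4: (0,0) -> (2,0)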